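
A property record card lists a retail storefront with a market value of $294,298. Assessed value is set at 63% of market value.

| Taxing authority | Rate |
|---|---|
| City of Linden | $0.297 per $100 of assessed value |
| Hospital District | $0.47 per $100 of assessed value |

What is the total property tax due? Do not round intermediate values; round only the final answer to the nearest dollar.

Assessed value = $294,298 × 0.63 = $185,407.74
City of Linden: $185,407.74 × 0.00297 = $550.6609878
Hospital District: $185,407.74 × 0.0047 = $871.416378
Total = $550.6609878 + $871.416378 = $1,422.0773658

$1,422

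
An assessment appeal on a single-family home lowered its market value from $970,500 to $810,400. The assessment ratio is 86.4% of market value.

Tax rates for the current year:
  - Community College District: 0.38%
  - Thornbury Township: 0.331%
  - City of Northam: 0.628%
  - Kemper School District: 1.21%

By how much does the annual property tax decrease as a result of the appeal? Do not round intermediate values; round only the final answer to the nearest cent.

Old assessed value = $970,500 × 0.864 = $838,512
New assessed value = $810,400 × 0.864 = $700,185.6
Combined rate = 0.0038 + 0.00331 + 0.00628 + 0.0121 = 0.02549
Old tax = $838,512 × 0.02549 = $21,373.67088
New tax = $700,185.6 × 0.02549 = $17,847.730944
Reduction = $21,373.67088 − $17,847.730944 = $3,525.939936

$3,525.94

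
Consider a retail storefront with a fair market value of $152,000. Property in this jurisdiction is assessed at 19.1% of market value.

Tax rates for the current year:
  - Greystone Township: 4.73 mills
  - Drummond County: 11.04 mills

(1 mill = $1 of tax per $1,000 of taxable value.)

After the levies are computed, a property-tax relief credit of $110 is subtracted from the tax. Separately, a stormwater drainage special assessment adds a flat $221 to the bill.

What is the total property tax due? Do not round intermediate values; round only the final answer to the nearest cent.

$568.83

Assessed value = $152,000 × 0.191 = $29,032
Greystone Township: $29,032 × 0.00473 = $137.32136
Drummond County: $29,032 × 0.01104 = $320.51328
Levies subtotal = $457.83464
After credit = $457.83464 − $110 = $347.83464
Total = $347.83464 + $221 = $568.83464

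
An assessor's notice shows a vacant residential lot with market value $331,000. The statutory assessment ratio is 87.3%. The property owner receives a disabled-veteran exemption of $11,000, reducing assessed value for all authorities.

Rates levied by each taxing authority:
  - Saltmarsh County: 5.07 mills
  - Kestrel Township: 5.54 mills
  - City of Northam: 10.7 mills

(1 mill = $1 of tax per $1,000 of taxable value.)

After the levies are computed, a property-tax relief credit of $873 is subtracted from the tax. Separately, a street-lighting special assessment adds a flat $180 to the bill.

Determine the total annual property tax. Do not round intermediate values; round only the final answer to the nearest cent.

$5,230.39

Assessed value = $331,000 × 0.873 = $288,963
Taxable value = $288,963 − $11,000 = $277,963
Saltmarsh County: $277,963 × 0.00507 = $1,409.27241
Kestrel Township: $277,963 × 0.00554 = $1,539.91502
City of Northam: $277,963 × 0.0107 = $2,974.2041
Levies subtotal = $5,923.39153
After credit = $5,923.39153 − $873 = $5,050.39153
Total = $5,050.39153 + $180 = $5,230.39153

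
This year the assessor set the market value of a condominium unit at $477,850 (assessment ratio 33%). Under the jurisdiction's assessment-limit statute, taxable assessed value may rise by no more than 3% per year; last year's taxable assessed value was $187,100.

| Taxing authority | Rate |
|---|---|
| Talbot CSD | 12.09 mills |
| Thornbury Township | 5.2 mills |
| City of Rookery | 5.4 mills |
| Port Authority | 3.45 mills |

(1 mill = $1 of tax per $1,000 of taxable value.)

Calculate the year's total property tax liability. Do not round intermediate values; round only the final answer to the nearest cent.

$4,122.03

Uncapped assessed value = $477,850 × 0.33 = $157,690.5
Cap limit = $187,100 × 1.03 = $192,713
Taxable assessed value = min($157,690.5, $192,713) = $157,690.5 (cap does not bind)
Talbot CSD: $157,690.5 × 0.01209 = $1,906.478145
Thornbury Township: $157,690.5 × 0.0052 = $819.9906
City of Rookery: $157,690.5 × 0.0054 = $851.5287
Port Authority: $157,690.5 × 0.00345 = $544.032225
Total = $4,122.02967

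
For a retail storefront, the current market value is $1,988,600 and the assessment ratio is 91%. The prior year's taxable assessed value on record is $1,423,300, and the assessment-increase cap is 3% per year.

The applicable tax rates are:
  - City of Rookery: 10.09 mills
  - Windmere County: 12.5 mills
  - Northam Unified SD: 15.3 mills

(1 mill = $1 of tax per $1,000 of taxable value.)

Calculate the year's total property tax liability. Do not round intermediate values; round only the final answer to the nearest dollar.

Uncapped assessed value = $1,988,600 × 0.91 = $1,809,626
Cap limit = $1,423,300 × 1.03 = $1,465,999
Taxable assessed value = min($1,809,626, $1,465,999) = $1,465,999 (cap binds)
City of Rookery: $1,465,999 × 0.01009 = $14,791.92991
Windmere County: $1,465,999 × 0.0125 = $18,324.9875
Northam Unified SD: $1,465,999 × 0.0153 = $22,429.7847
Total = $55,546.70211

$55,547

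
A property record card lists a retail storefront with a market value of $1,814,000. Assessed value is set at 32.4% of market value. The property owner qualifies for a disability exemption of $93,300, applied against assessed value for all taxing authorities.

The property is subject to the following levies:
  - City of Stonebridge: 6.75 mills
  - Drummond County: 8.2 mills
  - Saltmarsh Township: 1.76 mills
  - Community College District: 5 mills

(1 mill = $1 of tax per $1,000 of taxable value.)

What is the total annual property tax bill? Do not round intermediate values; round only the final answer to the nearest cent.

$10,734.21

Assessed value = $1,814,000 × 0.324 = $587,736
Taxable value = $587,736 − $93,300 = $494,436
City of Stonebridge: $494,436 × 0.00675 = $3,337.443
Drummond County: $494,436 × 0.0082 = $4,054.3752
Saltmarsh Township: $494,436 × 0.00176 = $870.20736
Community College District: $494,436 × 0.005 = $2,472.18
Total = $3,337.443 + $4,054.3752 + $870.20736 + $2,472.18 = $10,734.20556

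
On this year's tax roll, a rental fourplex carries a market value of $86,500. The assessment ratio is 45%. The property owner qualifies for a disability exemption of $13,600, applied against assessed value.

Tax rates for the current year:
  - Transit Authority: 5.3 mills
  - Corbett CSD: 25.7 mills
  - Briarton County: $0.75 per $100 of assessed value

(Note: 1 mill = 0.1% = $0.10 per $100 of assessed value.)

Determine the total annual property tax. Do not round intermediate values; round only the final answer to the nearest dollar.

Assessed value = $86,500 × 0.45 = $38,925
Taxable value = $38,925 − $13,600 = $25,325
Transit Authority: $25,325 × 0.0053 = $134.2225
Corbett CSD: $25,325 × 0.0257 = $650.8525
Briarton County: $25,325 × 0.0075 = $189.9375
Total = $975.0125

$975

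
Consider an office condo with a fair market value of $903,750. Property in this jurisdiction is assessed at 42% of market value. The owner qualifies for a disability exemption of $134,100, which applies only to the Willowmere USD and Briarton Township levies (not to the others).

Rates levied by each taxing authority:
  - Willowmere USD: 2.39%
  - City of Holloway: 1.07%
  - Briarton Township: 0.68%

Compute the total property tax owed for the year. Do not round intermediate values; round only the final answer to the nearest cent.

$11,597.54

Assessed value = $903,750 × 0.42 = $379,575
Willowmere USD: ($379,575 − $134,100) × 0.0239 = $245,475 × 0.0239 = $5,866.8525
City of Holloway: $379,575 × 0.0107 = $4,061.4525
Briarton Township: ($379,575 − $134,100) × 0.0068 = $245,475 × 0.0068 = $1,669.23
Total = $11,597.535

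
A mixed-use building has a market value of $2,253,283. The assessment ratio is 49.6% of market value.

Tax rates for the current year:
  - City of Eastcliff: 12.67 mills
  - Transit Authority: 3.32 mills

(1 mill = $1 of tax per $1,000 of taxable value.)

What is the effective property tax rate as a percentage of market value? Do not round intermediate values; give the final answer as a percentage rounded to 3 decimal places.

0.793%

Assessed value = $2,253,283 × 0.496 = $1,117,628.368
City of Eastcliff: $1,117,628.368 × 0.01267 = $14,160.35142256
Transit Authority: $1,117,628.368 × 0.00332 = $3,710.52618176
Total tax = $17,870.87760432
Effective rate = $17,870.87760432 ÷ $2,253,283 = 0.793% of market value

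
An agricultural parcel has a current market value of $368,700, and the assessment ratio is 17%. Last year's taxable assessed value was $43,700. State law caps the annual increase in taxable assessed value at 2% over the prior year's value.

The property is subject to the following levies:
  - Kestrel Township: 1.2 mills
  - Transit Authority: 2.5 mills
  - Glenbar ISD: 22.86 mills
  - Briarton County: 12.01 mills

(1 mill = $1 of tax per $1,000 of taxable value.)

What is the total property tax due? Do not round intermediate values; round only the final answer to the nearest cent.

Uncapped assessed value = $368,700 × 0.17 = $62,679
Cap limit = $43,700 × 1.02 = $44,574
Taxable assessed value = min($62,679, $44,574) = $44,574 (cap binds)
Kestrel Township: $44,574 × 0.0012 = $53.4888
Transit Authority: $44,574 × 0.0025 = $111.435
Glenbar ISD: $44,574 × 0.02286 = $1,018.96164
Briarton County: $44,574 × 0.01201 = $535.33374
Total = $1,719.21918

$1,719.22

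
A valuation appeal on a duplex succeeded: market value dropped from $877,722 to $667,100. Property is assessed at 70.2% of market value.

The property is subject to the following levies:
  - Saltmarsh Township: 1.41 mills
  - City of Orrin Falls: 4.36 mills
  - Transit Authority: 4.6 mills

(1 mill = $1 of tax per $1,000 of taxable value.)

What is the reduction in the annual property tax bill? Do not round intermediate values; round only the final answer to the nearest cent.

Old assessed value = $877,722 × 0.702 = $616,160.844
New assessed value = $667,100 × 0.702 = $468,304.2
Combined rate = 0.00141 + 0.00436 + 0.0046 = 0.01037
Old tax = $616,160.844 × 0.01037 = $6,389.58795228
New tax = $468,304.2 × 0.01037 = $4,856.314554
Reduction = $6,389.58795228 − $4,856.314554 = $1,533.27339828

$1,533.27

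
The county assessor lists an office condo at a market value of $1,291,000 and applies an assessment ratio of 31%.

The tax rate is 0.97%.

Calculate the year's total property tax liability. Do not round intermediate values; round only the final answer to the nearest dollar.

$3,882

Assessed value = $1,291,000 × 0.31 = $400,210
Tax = $400,210 × 0.0097 = $3,882.037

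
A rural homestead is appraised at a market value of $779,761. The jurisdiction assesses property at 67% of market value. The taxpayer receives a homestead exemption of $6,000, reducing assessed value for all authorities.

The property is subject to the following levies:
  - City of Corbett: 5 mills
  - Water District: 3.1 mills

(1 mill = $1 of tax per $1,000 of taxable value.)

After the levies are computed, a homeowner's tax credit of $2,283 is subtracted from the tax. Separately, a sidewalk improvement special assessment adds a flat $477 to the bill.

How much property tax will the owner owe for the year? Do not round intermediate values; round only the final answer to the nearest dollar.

$2,377

Assessed value = $779,761 × 0.67 = $522,439.87
Taxable value = $522,439.87 − $6,000 = $516,439.87
City of Corbett: $516,439.87 × 0.005 = $2,582.19935
Water District: $516,439.87 × 0.0031 = $1,600.963597
Levies subtotal = $4,183.162947
After credit = $4,183.162947 − $2,283 = $1,900.162947
Total = $1,900.162947 + $477 = $2,377.162947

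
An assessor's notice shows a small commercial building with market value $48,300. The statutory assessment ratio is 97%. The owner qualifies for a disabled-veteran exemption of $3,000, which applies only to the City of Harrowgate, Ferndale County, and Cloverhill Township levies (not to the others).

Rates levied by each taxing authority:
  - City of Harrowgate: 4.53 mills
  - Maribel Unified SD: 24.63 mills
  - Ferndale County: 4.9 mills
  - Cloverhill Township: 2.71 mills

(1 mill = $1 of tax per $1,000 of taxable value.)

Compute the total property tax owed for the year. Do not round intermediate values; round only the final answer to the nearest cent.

$1,686.29

Assessed value = $48,300 × 0.97 = $46,851
City of Harrowgate: ($46,851 − $3,000) × 0.00453 = $43,851 × 0.00453 = $198.64503
Maribel Unified SD: $46,851 × 0.02463 = $1,153.94013
Ferndale County: ($46,851 − $3,000) × 0.0049 = $43,851 × 0.0049 = $214.8699
Cloverhill Township: ($46,851 − $3,000) × 0.00271 = $43,851 × 0.00271 = $118.83621
Total = $1,686.29127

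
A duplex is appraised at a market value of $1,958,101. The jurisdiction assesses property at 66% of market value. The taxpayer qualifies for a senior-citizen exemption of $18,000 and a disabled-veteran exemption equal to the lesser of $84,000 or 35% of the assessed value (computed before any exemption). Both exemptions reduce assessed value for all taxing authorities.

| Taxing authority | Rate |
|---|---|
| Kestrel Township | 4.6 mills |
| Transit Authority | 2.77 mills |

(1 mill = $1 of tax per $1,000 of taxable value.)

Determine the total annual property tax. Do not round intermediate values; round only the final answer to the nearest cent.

Assessed value = $1,958,101 × 0.66 = $1,292,346.66
Disabled-veteran exemption = min($84,000, 35% × $1,292,346.66) = min($84,000, $452,321.331) = $84,000 (dollar cap binds)
Taxable value = $1,292,346.66 − $18,000 − $84,000 = $1,190,346.66
Kestrel Township: $1,190,346.66 × 0.0046 = $5,475.594636
Transit Authority: $1,190,346.66 × 0.00277 = $3,297.2602482
Total = $8,772.8548842

$8,772.85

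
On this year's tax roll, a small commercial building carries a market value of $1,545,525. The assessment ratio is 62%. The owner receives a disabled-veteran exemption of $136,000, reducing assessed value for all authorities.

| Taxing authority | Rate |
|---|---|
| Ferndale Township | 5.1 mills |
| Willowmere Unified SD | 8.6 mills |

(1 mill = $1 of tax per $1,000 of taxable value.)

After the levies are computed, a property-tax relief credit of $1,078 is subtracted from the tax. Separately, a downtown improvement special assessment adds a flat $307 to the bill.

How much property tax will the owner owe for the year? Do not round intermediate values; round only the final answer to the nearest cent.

$10,493.49

Assessed value = $1,545,525 × 0.62 = $958,225.5
Taxable value = $958,225.5 − $136,000 = $822,225.5
Ferndale Township: $822,225.5 × 0.0051 = $4,193.35005
Willowmere Unified SD: $822,225.5 × 0.0086 = $7,071.1393
Levies subtotal = $11,264.48935
After credit = $11,264.48935 − $1,078 = $10,186.48935
Total = $10,186.48935 + $307 = $10,493.48935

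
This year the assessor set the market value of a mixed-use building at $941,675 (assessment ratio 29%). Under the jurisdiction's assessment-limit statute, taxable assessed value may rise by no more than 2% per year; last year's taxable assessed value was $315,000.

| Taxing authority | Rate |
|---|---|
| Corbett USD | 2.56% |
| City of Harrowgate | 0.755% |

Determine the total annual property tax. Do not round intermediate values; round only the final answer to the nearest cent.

$9,052.79

Uncapped assessed value = $941,675 × 0.29 = $273,085.75
Cap limit = $315,000 × 1.02 = $321,300
Taxable assessed value = min($273,085.75, $321,300) = $273,085.75 (cap does not bind)
Corbett USD: $273,085.75 × 0.0256 = $6,990.9952
City of Harrowgate: $273,085.75 × 0.00755 = $2,061.7974125
Total = $9,052.7926125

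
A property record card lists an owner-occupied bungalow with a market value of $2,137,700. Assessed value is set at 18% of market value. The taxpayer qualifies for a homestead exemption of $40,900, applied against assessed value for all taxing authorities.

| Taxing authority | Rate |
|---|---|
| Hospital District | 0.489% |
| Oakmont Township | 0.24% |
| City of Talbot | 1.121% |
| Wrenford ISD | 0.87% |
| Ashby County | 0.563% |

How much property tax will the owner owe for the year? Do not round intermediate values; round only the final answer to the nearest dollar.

Assessed value = $2,137,700 × 0.18 = $384,786
Taxable value = $384,786 − $40,900 = $343,886
Hospital District: $343,886 × 0.00489 = $1,681.60254
Oakmont Township: $343,886 × 0.0024 = $825.3264
City of Talbot: $343,886 × 0.01121 = $3,854.96206
Wrenford ISD: $343,886 × 0.0087 = $2,991.8082
Ashby County: $343,886 × 0.00563 = $1,936.07818
Total = $1,681.60254 + $825.3264 + $3,854.96206 + $2,991.8082 + $1,936.07818 = $11,289.77738

$11,290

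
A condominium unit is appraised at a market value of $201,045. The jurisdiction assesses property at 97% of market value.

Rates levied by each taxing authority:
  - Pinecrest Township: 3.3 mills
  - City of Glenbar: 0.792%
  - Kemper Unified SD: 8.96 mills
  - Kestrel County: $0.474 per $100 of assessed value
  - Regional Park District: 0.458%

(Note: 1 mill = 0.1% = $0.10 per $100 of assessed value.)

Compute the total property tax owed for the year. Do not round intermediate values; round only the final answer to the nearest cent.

$5,752.90

Assessed value = $201,045 × 0.97 = $195,013.65
Pinecrest Township: $195,013.65 × 0.0033 = $643.545045
City of Glenbar: $195,013.65 × 0.00792 = $1,544.508108
Kemper Unified SD: $195,013.65 × 0.00896 = $1,747.322304
Kestrel County: $195,013.65 × 0.00474 = $924.364701
Regional Park District: $195,013.65 × 0.00458 = $893.162517
Total = $5,752.902675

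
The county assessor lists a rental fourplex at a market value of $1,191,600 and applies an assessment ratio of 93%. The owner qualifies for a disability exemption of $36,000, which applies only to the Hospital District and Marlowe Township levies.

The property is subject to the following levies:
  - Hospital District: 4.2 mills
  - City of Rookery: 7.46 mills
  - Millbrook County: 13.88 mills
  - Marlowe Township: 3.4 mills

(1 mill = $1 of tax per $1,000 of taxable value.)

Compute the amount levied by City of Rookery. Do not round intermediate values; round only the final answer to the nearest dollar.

Assessed value = $1,191,600 × 0.93 = $1,108,188
City of Rookery taxable value = $1,108,188 (exemption does not apply)
City of Rookery levy = $1,108,188 × 0.00746 = $8,267.08248

$8,267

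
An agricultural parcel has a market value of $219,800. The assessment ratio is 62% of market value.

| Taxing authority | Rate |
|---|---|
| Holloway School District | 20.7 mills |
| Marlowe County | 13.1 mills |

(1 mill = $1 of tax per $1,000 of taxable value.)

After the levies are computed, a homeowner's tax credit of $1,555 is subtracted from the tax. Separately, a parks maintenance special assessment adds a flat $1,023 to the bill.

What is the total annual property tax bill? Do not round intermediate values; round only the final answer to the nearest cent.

$4,074.13

Assessed value = $219,800 × 0.62 = $136,276
Holloway School District: $136,276 × 0.0207 = $2,820.9132
Marlowe County: $136,276 × 0.0131 = $1,785.2156
Levies subtotal = $4,606.1288
After credit = $4,606.1288 − $1,555 = $3,051.1288
Total = $3,051.1288 + $1,023 = $4,074.1288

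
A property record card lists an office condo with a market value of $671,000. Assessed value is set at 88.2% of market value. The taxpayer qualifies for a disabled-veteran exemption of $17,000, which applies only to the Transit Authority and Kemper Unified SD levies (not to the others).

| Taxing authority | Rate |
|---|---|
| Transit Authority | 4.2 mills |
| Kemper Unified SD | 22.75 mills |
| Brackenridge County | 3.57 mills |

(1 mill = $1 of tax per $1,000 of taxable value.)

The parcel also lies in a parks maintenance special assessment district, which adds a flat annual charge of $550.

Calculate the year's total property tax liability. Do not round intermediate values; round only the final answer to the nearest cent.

Assessed value = $671,000 × 0.882 = $591,822
Transit Authority: ($591,822 − $17,000) × 0.0042 = $574,822 × 0.0042 = $2,414.2524
Kemper Unified SD: ($591,822 − $17,000) × 0.02275 = $574,822 × 0.02275 = $13,077.2005
Brackenridge County: $591,822 × 0.00357 = $2,112.80454
Levies subtotal = $17,604.25744
Total = $17,604.25744 + $550 = $18,154.25744

$18,154.26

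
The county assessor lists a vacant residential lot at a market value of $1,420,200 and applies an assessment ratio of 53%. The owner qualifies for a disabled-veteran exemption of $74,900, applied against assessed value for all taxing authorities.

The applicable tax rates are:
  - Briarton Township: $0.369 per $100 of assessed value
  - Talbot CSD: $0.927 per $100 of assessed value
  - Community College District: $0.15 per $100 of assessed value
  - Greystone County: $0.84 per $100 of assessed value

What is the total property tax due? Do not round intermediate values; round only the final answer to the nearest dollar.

Assessed value = $1,420,200 × 0.53 = $752,706
Taxable value = $752,706 − $74,900 = $677,806
Briarton Township: $677,806 × 0.00369 = $2,501.10414
Talbot CSD: $677,806 × 0.00927 = $6,283.26162
Community College District: $677,806 × 0.0015 = $1,016.709
Greystone County: $677,806 × 0.0084 = $5,693.5704
Total = $2,501.10414 + $6,283.26162 + $1,016.709 + $5,693.5704 = $15,494.64516

$15,495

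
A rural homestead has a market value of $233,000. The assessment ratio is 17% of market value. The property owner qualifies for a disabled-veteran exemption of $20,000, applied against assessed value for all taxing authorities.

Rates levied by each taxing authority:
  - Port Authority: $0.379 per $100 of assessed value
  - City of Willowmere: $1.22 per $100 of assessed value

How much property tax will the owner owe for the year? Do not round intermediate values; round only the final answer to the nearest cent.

$313.56

Assessed value = $233,000 × 0.17 = $39,610
Taxable value = $39,610 − $20,000 = $19,610
Port Authority: $19,610 × 0.00379 = $74.3219
City of Willowmere: $19,610 × 0.0122 = $239.242
Total = $74.3219 + $239.242 = $313.5639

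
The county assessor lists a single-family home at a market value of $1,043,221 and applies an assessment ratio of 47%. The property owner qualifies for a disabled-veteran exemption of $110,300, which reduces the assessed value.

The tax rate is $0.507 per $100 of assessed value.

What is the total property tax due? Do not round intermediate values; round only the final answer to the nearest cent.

$1,926.67

Assessed value = $1,043,221 × 0.47 = $490,313.87
Taxable value = $490,313.87 − $110,300 = $380,013.87
Tax = $380,013.87 × 0.00507 = $1,926.6703209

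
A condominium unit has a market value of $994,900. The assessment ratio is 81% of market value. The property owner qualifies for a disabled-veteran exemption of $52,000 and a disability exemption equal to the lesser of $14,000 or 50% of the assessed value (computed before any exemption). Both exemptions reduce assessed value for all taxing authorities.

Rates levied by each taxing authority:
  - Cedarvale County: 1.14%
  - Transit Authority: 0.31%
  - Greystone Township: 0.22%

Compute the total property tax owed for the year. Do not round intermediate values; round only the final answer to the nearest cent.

Assessed value = $994,900 × 0.81 = $805,869
Disability exemption = min($14,000, 50% × $805,869) = min($14,000, $402,934.5) = $14,000 (dollar cap binds)
Taxable value = $805,869 − $52,000 − $14,000 = $739,869
Cedarvale County: $739,869 × 0.0114 = $8,434.5066
Transit Authority: $739,869 × 0.0031 = $2,293.5939
Greystone Township: $739,869 × 0.0022 = $1,627.7118
Total = $12,355.8123

$12,355.81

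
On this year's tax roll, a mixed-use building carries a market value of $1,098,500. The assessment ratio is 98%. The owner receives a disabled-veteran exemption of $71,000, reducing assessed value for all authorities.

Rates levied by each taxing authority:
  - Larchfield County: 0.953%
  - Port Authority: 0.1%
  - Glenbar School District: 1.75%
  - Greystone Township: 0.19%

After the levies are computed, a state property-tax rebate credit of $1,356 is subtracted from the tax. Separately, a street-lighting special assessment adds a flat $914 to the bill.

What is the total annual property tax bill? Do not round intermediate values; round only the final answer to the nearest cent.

$29,653.51

Assessed value = $1,098,500 × 0.98 = $1,076,530
Taxable value = $1,076,530 − $71,000 = $1,005,530
Larchfield County: $1,005,530 × 0.00953 = $9,582.7009
Port Authority: $1,005,530 × 0.001 = $1,005.53
Glenbar School District: $1,005,530 × 0.0175 = $17,596.775
Greystone Township: $1,005,530 × 0.0019 = $1,910.507
Levies subtotal = $30,095.5129
After credit = $30,095.5129 − $1,356 = $28,739.5129
Total = $28,739.5129 + $914 = $29,653.5129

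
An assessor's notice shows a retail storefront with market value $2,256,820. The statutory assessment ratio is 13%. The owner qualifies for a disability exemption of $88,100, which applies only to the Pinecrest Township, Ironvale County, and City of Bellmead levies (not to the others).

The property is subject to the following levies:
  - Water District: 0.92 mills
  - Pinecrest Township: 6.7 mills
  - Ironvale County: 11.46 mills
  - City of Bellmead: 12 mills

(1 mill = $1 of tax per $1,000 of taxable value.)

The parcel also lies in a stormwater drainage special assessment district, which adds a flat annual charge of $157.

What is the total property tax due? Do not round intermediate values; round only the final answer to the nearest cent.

Assessed value = $2,256,820 × 0.13 = $293,386.6
Water District: $293,386.6 × 0.00092 = $269.915672
Pinecrest Township: ($293,386.6 − $88,100) × 0.0067 = $205,286.6 × 0.0067 = $1,375.42022
Ironvale County: ($293,386.6 − $88,100) × 0.01146 = $205,286.6 × 0.01146 = $2,352.584436
City of Bellmead: ($293,386.6 − $88,100) × 0.012 = $205,286.6 × 0.012 = $2,463.4392
Levies subtotal = $6,461.359528
Total = $6,461.359528 + $157 = $6,618.359528

$6,618.36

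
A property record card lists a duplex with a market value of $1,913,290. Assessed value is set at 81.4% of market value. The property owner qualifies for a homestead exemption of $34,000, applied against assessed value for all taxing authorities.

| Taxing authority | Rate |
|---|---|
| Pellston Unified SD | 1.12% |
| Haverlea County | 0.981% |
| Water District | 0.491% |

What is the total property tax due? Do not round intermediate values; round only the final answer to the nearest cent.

$39,487.00

Assessed value = $1,913,290 × 0.814 = $1,557,418.06
Taxable value = $1,557,418.06 − $34,000 = $1,523,418.06
Pellston Unified SD: $1,523,418.06 × 0.0112 = $17,062.282272
Haverlea County: $1,523,418.06 × 0.00981 = $14,944.7311686
Water District: $1,523,418.06 × 0.00491 = $7,479.9826746
Total = $17,062.282272 + $14,944.7311686 + $7,479.9826746 = $39,486.9961152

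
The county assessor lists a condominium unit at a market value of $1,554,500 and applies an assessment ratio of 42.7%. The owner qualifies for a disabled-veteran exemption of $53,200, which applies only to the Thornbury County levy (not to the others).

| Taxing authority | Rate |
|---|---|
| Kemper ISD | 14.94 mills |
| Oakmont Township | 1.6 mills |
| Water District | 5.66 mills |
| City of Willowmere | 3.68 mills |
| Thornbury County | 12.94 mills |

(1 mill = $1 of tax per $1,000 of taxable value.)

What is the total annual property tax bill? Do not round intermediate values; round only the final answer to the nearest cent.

Assessed value = $1,554,500 × 0.427 = $663,771.5
Kemper ISD: $663,771.5 × 0.01494 = $9,916.74621
Oakmont Township: $663,771.5 × 0.0016 = $1,062.0344
Water District: $663,771.5 × 0.00566 = $3,756.94669
City of Willowmere: $663,771.5 × 0.00368 = $2,442.67912
Thornbury County: ($663,771.5 − $53,200) × 0.01294 = $610,571.5 × 0.01294 = $7,900.79521
Total = $25,079.20163

$25,079.20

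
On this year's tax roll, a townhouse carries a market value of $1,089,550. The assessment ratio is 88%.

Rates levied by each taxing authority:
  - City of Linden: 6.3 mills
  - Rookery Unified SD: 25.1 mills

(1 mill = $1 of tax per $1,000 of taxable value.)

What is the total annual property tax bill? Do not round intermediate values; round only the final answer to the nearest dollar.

$30,106

Assessed value = $1,089,550 × 0.88 = $958,804
City of Linden: $958,804 × 0.0063 = $6,040.4652
Rookery Unified SD: $958,804 × 0.0251 = $24,065.9804
Total = $6,040.4652 + $24,065.9804 = $30,106.4456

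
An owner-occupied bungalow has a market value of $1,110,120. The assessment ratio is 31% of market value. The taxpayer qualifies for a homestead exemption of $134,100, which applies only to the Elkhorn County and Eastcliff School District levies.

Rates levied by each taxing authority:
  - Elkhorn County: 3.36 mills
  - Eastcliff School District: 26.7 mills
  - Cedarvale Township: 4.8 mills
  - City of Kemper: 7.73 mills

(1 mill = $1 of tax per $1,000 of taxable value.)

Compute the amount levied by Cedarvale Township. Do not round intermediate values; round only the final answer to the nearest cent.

Assessed value = $1,110,120 × 0.31 = $344,137.2
Cedarvale Township taxable value = $344,137.2 (exemption does not apply)
Cedarvale Township levy = $344,137.2 × 0.0048 = $1,651.85856

$1,651.86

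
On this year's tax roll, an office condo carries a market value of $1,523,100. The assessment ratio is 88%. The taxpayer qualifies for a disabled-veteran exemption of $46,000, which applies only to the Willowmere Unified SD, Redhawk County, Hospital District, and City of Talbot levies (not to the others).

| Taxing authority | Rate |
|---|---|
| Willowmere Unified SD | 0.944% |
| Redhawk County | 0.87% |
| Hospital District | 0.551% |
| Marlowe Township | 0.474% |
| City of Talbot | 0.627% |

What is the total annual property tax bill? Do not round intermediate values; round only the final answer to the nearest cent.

Assessed value = $1,523,100 × 0.88 = $1,340,328
Willowmere Unified SD: ($1,340,328 − $46,000) × 0.00944 = $1,294,328 × 0.00944 = $12,218.45632
Redhawk County: ($1,340,328 − $46,000) × 0.0087 = $1,294,328 × 0.0087 = $11,260.6536
Hospital District: ($1,340,328 − $46,000) × 0.00551 = $1,294,328 × 0.00551 = $7,131.74728
Marlowe Township: $1,340,328 × 0.00474 = $6,353.15472
City of Talbot: ($1,340,328 − $46,000) × 0.00627 = $1,294,328 × 0.00627 = $8,115.43656
Total = $45,079.44848

$45,079.45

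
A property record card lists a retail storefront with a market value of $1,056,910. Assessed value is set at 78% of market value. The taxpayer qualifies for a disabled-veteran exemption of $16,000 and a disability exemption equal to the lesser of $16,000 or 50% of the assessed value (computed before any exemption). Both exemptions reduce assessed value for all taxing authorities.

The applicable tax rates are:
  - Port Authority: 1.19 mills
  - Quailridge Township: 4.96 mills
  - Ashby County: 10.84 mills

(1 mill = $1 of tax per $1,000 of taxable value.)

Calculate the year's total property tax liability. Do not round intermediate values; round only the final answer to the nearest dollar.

Assessed value = $1,056,910 × 0.78 = $824,389.8
Disability exemption = min($16,000, 50% × $824,389.8) = min($16,000, $412,194.9) = $16,000 (dollar cap binds)
Taxable value = $824,389.8 − $16,000 − $16,000 = $792,389.8
Port Authority: $792,389.8 × 0.00119 = $942.943862
Quailridge Township: $792,389.8 × 0.00496 = $3,930.253408
Ashby County: $792,389.8 × 0.01084 = $8,589.505432
Total = $13,462.702702

$13,463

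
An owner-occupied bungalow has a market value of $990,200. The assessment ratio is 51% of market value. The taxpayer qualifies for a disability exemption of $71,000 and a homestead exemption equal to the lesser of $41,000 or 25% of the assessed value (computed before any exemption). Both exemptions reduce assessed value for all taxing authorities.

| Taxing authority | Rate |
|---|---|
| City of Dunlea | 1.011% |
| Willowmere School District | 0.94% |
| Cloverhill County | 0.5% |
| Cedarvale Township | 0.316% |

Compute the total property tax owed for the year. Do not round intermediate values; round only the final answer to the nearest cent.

$10,874.37

Assessed value = $990,200 × 0.51 = $505,002
Homestead exemption = min($41,000, 25% × $505,002) = min($41,000, $126,250.5) = $41,000 (dollar cap binds)
Taxable value = $505,002 − $71,000 − $41,000 = $393,002
City of Dunlea: $393,002 × 0.01011 = $3,973.25022
Willowmere School District: $393,002 × 0.0094 = $3,694.2188
Cloverhill County: $393,002 × 0.005 = $1,965.01
Cedarvale Township: $393,002 × 0.00316 = $1,241.88632
Total = $10,874.36534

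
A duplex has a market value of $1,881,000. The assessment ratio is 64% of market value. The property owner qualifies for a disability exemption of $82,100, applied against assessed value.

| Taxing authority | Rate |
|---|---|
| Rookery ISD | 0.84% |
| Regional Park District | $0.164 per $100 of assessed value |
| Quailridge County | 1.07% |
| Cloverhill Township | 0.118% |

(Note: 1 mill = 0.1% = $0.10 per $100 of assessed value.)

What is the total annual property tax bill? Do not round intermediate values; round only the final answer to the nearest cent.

Assessed value = $1,881,000 × 0.64 = $1,203,840
Taxable value = $1,203,840 − $82,100 = $1,121,740
Rookery ISD: $1,121,740 × 0.0084 = $9,422.616
Regional Park District: $1,121,740 × 0.00164 = $1,839.6536
Quailridge County: $1,121,740 × 0.0107 = $12,002.618
Cloverhill Township: $1,121,740 × 0.00118 = $1,323.6532
Total = $24,588.5408

$24,588.54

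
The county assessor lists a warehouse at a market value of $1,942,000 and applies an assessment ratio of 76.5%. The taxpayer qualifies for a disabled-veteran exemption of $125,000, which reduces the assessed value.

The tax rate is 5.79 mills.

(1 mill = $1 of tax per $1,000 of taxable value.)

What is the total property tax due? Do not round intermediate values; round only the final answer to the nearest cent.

$7,878.05

Assessed value = $1,942,000 × 0.765 = $1,485,630
Taxable value = $1,485,630 − $125,000 = $1,360,630
Tax = $1,360,630 × 0.00579 = $7,878.0477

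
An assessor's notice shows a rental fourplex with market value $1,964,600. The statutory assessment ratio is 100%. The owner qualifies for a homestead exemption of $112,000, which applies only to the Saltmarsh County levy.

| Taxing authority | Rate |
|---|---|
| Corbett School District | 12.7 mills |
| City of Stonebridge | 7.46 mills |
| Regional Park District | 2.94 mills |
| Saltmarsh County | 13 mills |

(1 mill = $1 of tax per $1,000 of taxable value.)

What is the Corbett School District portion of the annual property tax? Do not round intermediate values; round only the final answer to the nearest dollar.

$24,950

Assessed value = $1,964,600 × 1 = $1,964,600
Corbett School District taxable value = $1,964,600 (exemption does not apply)
Corbett School District levy = $1,964,600 × 0.0127 = $24,950.42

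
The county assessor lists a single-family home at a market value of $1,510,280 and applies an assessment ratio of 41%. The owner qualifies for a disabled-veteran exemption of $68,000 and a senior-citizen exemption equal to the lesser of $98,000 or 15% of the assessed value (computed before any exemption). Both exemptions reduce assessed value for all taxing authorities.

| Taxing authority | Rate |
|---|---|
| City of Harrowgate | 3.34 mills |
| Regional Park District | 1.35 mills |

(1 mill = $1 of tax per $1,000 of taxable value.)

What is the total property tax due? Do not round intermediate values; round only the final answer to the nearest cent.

Assessed value = $1,510,280 × 0.41 = $619,214.8
Senior-citizen exemption = min($98,000, 15% × $619,214.8) = min($98,000, $92,882.22) = $92,882.22 (percentage binds)
Taxable value = $619,214.8 − $68,000 − $92,882.22 = $458,332.58
City of Harrowgate: $458,332.58 × 0.00334 = $1,530.8308172
Regional Park District: $458,332.58 × 0.00135 = $618.748983
Total = $2,149.5798002

$2,149.58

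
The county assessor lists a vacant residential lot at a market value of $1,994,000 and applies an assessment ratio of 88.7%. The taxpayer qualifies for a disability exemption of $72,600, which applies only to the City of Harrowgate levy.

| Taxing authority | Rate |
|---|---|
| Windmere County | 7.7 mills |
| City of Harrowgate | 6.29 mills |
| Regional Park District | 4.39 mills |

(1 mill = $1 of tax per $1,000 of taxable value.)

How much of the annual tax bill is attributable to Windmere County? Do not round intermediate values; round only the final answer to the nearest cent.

Assessed value = $1,994,000 × 0.887 = $1,768,678
Windmere County taxable value = $1,768,678 (exemption does not apply)
Windmere County levy = $1,768,678 × 0.0077 = $13,618.8206

$13,618.82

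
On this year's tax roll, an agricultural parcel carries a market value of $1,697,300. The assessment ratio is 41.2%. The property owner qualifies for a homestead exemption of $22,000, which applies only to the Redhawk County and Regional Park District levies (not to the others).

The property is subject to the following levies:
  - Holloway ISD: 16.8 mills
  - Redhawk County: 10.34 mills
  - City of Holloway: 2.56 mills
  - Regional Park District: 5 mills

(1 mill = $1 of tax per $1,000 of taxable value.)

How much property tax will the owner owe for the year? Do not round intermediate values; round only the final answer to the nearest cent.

$23,927.80

Assessed value = $1,697,300 × 0.412 = $699,287.6
Holloway ISD: $699,287.6 × 0.0168 = $11,748.03168
Redhawk County: ($699,287.6 − $22,000) × 0.01034 = $677,287.6 × 0.01034 = $7,003.153784
City of Holloway: $699,287.6 × 0.00256 = $1,790.176256
Regional Park District: ($699,287.6 − $22,000) × 0.005 = $677,287.6 × 0.005 = $3,386.438
Total = $23,927.79972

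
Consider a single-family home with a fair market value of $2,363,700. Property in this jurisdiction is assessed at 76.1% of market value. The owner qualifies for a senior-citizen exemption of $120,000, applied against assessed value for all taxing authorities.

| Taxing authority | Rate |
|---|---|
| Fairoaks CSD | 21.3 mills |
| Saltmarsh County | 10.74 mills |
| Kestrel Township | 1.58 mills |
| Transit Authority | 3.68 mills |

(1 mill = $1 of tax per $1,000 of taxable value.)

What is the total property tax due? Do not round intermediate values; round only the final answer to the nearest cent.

$62,618.33

Assessed value = $2,363,700 × 0.761 = $1,798,775.7
Taxable value = $1,798,775.7 − $120,000 = $1,678,775.7
Fairoaks CSD: $1,678,775.7 × 0.0213 = $35,757.92241
Saltmarsh County: $1,678,775.7 × 0.01074 = $18,030.051018
Kestrel Township: $1,678,775.7 × 0.00158 = $2,652.465606
Transit Authority: $1,678,775.7 × 0.00368 = $6,177.894576
Total = $35,757.92241 + $18,030.051018 + $2,652.465606 + $6,177.894576 = $62,618.33361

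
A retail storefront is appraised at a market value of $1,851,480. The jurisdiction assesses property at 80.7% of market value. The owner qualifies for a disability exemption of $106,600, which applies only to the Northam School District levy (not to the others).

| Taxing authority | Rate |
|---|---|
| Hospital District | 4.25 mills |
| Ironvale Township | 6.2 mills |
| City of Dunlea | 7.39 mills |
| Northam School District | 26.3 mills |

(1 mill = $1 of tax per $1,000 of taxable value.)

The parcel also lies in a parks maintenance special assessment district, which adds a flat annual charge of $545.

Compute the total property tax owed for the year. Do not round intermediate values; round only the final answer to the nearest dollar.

Assessed value = $1,851,480 × 0.807 = $1,494,144.36
Hospital District: $1,494,144.36 × 0.00425 = $6,350.11353
Ironvale Township: $1,494,144.36 × 0.0062 = $9,263.695032
City of Dunlea: $1,494,144.36 × 0.00739 = $11,041.7268204
Northam School District: ($1,494,144.36 − $106,600) × 0.0263 = $1,387,544.36 × 0.0263 = $36,492.416668
Levies subtotal = $63,147.9520504
Total = $63,147.9520504 + $545 = $63,692.9520504

$63,693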